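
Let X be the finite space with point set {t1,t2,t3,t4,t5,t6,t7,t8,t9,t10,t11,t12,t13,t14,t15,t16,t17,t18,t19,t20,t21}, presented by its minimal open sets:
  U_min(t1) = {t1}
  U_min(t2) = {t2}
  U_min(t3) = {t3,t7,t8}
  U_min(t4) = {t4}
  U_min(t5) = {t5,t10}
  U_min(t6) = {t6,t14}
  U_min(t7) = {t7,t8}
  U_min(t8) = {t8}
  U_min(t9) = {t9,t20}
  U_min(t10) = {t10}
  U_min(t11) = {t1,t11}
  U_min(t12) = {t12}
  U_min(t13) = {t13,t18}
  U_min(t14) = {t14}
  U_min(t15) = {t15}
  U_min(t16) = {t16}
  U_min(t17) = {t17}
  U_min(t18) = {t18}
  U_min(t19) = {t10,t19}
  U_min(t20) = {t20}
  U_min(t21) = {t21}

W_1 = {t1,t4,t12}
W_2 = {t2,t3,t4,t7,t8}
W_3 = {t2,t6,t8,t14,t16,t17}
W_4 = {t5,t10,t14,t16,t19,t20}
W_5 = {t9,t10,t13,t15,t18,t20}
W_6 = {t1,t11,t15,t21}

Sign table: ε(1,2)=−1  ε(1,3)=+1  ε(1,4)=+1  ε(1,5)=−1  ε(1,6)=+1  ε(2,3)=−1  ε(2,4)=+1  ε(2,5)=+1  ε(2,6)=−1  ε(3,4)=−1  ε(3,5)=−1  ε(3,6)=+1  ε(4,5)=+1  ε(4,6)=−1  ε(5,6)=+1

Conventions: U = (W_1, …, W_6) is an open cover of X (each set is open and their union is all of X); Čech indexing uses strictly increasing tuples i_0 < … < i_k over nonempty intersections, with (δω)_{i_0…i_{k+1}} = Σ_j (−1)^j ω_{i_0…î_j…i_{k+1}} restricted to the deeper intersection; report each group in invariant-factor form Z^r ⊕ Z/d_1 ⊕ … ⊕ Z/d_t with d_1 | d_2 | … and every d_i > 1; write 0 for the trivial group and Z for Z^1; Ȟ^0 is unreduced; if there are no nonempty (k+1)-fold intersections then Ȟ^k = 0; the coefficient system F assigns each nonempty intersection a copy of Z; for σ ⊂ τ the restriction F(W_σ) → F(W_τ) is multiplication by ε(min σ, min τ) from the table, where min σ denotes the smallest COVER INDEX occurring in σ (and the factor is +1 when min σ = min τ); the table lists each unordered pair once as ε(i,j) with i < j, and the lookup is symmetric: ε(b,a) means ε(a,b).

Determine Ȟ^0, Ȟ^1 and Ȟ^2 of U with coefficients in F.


Ȟ^0 ≅ 0; Ȟ^1 ≅ Z/2; Ȟ^2 ≅ 0

nonempty intersections:
  W12={t4} W16={t1} W23={t2,t8} W34={t14,t16} W45={t10,t20} W56={t15}
C dims 6,6; δ0: rk 6, SNF 1^5·2
Ȟ^0: (6−6)−0=0 ⇒ 0
Ȟ^1: (6−0)−6=0 plus torsion [2] ⇒ Z/2
Ȟ^2: (0−0)−0=0 ⇒ 0


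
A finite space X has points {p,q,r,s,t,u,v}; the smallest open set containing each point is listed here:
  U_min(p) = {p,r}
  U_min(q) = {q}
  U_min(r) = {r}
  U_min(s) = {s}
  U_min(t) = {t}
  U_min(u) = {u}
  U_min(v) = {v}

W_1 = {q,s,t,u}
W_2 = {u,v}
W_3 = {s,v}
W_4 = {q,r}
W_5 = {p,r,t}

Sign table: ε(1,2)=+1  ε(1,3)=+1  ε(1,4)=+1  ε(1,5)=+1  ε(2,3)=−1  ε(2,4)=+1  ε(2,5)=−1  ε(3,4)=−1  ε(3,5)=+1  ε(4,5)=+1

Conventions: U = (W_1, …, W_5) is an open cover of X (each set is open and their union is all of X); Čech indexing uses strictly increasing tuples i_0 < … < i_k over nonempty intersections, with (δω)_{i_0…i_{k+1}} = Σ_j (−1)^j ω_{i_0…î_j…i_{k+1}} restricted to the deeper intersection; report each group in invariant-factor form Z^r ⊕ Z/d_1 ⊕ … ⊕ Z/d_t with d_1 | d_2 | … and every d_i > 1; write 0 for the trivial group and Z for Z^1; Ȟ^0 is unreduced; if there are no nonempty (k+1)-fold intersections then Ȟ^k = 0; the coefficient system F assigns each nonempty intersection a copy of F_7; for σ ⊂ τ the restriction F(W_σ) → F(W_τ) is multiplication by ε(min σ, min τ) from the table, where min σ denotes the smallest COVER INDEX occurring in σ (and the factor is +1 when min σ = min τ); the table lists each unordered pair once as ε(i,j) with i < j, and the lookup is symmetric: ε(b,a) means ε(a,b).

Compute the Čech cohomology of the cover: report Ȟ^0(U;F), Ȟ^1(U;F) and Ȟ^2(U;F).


intersection data:
  W12={u} W13={s} W14={q} W15={t} W23={v} W45={r}
C dims 5,6; δ0: rk_F7 5
Ȟ^0 = (5 − 5) − 0 = 0, so Ȟ^0 ≅ 0
Ȟ^1 = (6 − 0) − 5 = 1, so Ȟ^1 ≅ Z/7
Ȟ^2 = (0 − 0) − 0 = 0, so Ȟ^2 ≅ 0

Ȟ^0(U;F) ≅ 0, Ȟ^1(U;F) ≅ Z/7, Ȟ^2(U;F) ≅ 0


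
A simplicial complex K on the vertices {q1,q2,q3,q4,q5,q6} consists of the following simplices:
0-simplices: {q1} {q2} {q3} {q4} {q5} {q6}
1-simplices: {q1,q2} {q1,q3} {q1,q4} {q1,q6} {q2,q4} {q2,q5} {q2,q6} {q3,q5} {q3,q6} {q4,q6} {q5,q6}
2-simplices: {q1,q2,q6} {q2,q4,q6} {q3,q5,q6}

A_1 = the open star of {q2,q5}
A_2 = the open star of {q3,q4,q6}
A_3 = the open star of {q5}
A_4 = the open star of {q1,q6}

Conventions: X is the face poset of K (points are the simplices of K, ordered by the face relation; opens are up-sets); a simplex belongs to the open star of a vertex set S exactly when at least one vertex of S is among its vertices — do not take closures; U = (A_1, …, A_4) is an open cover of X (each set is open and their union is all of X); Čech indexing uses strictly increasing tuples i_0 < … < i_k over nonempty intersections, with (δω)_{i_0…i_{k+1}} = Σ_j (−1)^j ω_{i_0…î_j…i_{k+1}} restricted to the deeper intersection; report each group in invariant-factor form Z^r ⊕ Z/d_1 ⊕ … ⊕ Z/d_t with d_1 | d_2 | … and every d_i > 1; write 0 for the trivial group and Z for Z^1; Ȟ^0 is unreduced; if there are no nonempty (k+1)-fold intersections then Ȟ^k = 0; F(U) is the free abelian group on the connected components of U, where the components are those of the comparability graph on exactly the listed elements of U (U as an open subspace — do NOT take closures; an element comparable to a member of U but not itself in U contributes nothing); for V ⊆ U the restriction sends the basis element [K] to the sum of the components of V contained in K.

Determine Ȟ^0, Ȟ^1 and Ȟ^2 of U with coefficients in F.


Ȟ^0 ≅ Z,  Ȟ^1 ≅ Z^3,  Ȟ^2 ≅ 0

intersection data:
  A1={{q2},{q5},{q1,q2},{q2,q4},{q2,q5},{q2,q6},{q3,q5},{q5,q6},{q1,q2,q6},{q2,q4,q6},{q3,q5,q6}} A2={{q3},{q4},{q6},{q1,q3},{q1,q4},{q1,q6},{q2,q4},{q2,q6},{q3,q5},{q3,q6},{q4,q6},{q5,q6},{q1,q2,q6},{q2,q4,q6},{q3,q5,q6}} A3={{q5},{q2,q5},{q3,q5},{q5,q6},{q3,q5,q6}} A4={{q1},{q6},{q1,q2},{q1,q3},{q1,q4},{q1,q6},{q2,q6},{q3,q6},{q4,q6},{q5,q6},{q1,q2,q6},{q2,q4,q6},{q3,q5,q6}}
  A12={{q2,q4},{q2,q6},{q3,q5},{q5,q6},{q1,q2,q6},{q2,q4,q6},{q3,q5,q6}} A13={{q5},{q2,q5},{q3,q5},{q5,q6},{q3,q5,q6}} A14={{q1,q2},{q2,q6},{q5,q6},{q1,q2,q6},{q2,q4,q6},{q3,q5,q6}} A23={{q3,q5},{q5,q6},{q3,q5,q6}} A24={{q6},{q1,q3},{q1,q4},{q1,q6},{q2,q6},{q3,q6},{q4,q6},{q5,q6},{q1,q2,q6},{q2,q4,q6},{q3,q5,q6}} A34={{q5,q6},{q3,q5,q6}}
  A123={{q3,q5},{q5,q6},{q3,q5,q6}} A124={{q2,q6},{q5,q6},{q1,q2,q6},{q2,q4,q6},{q3,q5,q6}} A134={{q5,q6},{q3,q5,q6}} A234={{q5,q6},{q3,q5,q6}}
  A1234={{q5,q6},{q3,q5,q6}}
components per intersection:
  A1: {{q2},{q5},{q1,q2},{q2,q4},{q2,q5},{q2,q6},{q3,q5},{q5,q6},{q1,q2,q6},{q2,q4,q6},{q3,q5,q6}}
  A2: {{q3},{q4},{q6},{q1,q3},{q1,q4},{q1,q6},{q2,q4},{q2,q6},{q3,q5},{q3,q6},{q4,q6},{q5,q6},{q1,q2,q6},{q2,q4,q6},{q3,q5,q6}}
  A3: {{q5},{q2,q5},{q3,q5},{q5,q6},{q3,q5,q6}}
  A4: {{q1},{q6},{q1,q2},{q1,q3},{q1,q4},{q1,q6},{q2,q6},{q3,q6},{q4,q6},{q5,q6},{q1,q2,q6},{q2,q4,q6},{q3,q5,q6}}
  A12: {{q2,q4},{q2,q6},{q1,q2,q6},{q2,q4,q6}} {{q3,q5},{q5,q6},{q3,q5,q6}}
  A13: {{q5},{q2,q5},{q3,q5},{q5,q6},{q3,q5,q6}}
  A14: {{q1,q2},{q2,q6},{q1,q2,q6},{q2,q4,q6}} {{q5,q6},{q3,q5,q6}}
  A23: {{q3,q5},{q5,q6},{q3,q5,q6}}
  A24: {{q6},{q1,q6},{q2,q6},{q3,q6},{q4,q6},{q5,q6},{q1,q2,q6},{q2,q4,q6},{q3,q5,q6}} {{q1,q3}} {{q1,q4}}
  A34: {{q5,q6},{q3,q5,q6}}
  A123: {{q3,q5},{q5,q6},{q3,q5,q6}}
  A124: {{q2,q6},{q1,q2,q6},{q2,q4,q6}} {{q5,q6},{q3,q5,q6}}
  A134: {{q5,q6},{q3,q5,q6}}
  A234: {{q5,q6},{q3,q5,q6}}
  A1234: {{q5,q6},{q3,q5,q6}}
C dims 4,10,5,1; δ0: rk 3, SNF 1^3; δ1: rk 4, SNF 1^4; δ2: rk 1, SNF 1^1
Ȟ^0 = (4 − 3) − 0 = 1, so Ȟ^0 ≅ Z
Ȟ^1 = (10 − 4) − 3 = 3, so Ȟ^1 ≅ Z^3
Ȟ^2 = (5 − 1) − 4 = 0, so Ȟ^2 ≅ 0


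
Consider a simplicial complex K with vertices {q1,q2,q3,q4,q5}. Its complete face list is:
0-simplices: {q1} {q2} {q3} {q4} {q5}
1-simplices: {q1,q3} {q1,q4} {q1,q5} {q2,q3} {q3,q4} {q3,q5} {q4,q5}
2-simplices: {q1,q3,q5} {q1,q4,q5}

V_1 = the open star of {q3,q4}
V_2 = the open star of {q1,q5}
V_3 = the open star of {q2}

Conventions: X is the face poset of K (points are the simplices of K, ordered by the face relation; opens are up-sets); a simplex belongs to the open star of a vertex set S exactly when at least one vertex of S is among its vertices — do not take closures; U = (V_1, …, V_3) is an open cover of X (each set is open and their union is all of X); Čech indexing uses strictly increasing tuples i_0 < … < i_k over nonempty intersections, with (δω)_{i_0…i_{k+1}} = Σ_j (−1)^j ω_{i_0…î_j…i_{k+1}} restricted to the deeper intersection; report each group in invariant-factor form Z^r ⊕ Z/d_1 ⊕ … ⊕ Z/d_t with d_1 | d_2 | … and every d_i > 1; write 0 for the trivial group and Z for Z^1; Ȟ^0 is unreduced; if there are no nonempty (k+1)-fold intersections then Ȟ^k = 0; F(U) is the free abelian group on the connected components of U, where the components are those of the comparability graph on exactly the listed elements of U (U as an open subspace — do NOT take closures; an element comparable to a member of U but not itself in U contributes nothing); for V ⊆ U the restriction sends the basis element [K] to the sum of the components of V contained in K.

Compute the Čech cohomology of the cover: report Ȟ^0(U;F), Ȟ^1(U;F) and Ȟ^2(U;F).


Ȟ^0 = Z, Ȟ^1 = Z, Ȟ^2 = 0

cover nerve:
  V1={{q3},{q4},{q1,q3},{q1,q4},{q2,q3},{q3,q4},{q3,q5},{q4,q5},{q1,q3,q5},{q1,q4,q5}} V2={{q1},{q5},{q1,q3},{q1,q4},{q1,q5},{q3,q5},{q4,q5},{q1,q3,q5},{q1,q4,q5}} V3={{q2},{q2,q3}}
  V12={{q1,q3},{q1,q4},{q3,q5},{q4,q5},{q1,q3,q5},{q1,q4,q5}} V13={{q2,q3}}
components per intersection:
  V1: {{q3},{q4},{q1,q3},{q1,q4},{q2,q3},{q3,q4},{q3,q5},{q4,q5},{q1,q3,q5},{q1,q4,q5}}
  V2: {{q1},{q5},{q1,q3},{q1,q4},{q1,q5},{q3,q5},{q4,q5},{q1,q3,q5},{q1,q4,q5}}
  V3: {{q2},{q2,q3}}
  V12: {{q1,q3},{q3,q5},{q1,q3,q5}} {{q1,q4},{q4,q5},{q1,q4,q5}}
  V13: {{q2,q3}}
C dims 3,3; δ0: rk 2, SNF 1^2
Ȟ^0: (3−2)−0=1 ⇒ Z
Ȟ^1: (3−0)−2=1 ⇒ Z
Ȟ^2: (0−0)−0=0 ⇒ 0


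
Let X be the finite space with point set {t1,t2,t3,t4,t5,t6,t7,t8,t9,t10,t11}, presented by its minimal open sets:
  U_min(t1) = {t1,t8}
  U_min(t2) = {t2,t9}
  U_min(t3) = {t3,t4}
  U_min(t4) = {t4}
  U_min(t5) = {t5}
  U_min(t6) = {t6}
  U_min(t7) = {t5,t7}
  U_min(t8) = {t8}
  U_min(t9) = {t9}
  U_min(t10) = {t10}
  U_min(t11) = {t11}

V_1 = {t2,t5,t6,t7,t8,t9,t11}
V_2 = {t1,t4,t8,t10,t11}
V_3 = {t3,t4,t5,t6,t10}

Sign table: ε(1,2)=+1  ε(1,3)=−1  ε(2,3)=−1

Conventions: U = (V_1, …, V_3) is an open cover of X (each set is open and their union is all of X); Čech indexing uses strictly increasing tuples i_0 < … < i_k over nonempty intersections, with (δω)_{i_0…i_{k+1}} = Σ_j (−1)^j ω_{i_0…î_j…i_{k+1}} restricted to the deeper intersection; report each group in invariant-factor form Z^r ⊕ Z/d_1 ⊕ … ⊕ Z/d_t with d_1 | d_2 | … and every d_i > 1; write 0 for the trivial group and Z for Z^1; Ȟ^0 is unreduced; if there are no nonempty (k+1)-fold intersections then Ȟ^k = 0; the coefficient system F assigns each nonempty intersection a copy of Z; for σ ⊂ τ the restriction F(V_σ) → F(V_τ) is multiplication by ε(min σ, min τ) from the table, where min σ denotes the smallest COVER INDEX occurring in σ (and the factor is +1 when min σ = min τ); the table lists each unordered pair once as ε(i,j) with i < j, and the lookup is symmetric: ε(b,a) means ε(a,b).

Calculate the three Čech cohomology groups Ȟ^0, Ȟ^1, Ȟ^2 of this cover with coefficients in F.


nerve simplices:
  V12={t8,t11} V13={t5,t6} V23={t4,t10}
C dims 3,3; δ0: rk 2, SNF 1^2
degree 0: 3−2−0 = 1 → Ȟ^0 ≅ Z
degree 1: 3−0−2 = 1 → Ȟ^1 ≅ Z
degree 2: 0−0−0 = 0 → Ȟ^2 ≅ 0

Ȟ^0 ≅ Z,  Ȟ^1 ≅ Z,  Ȟ^2 ≅ 0


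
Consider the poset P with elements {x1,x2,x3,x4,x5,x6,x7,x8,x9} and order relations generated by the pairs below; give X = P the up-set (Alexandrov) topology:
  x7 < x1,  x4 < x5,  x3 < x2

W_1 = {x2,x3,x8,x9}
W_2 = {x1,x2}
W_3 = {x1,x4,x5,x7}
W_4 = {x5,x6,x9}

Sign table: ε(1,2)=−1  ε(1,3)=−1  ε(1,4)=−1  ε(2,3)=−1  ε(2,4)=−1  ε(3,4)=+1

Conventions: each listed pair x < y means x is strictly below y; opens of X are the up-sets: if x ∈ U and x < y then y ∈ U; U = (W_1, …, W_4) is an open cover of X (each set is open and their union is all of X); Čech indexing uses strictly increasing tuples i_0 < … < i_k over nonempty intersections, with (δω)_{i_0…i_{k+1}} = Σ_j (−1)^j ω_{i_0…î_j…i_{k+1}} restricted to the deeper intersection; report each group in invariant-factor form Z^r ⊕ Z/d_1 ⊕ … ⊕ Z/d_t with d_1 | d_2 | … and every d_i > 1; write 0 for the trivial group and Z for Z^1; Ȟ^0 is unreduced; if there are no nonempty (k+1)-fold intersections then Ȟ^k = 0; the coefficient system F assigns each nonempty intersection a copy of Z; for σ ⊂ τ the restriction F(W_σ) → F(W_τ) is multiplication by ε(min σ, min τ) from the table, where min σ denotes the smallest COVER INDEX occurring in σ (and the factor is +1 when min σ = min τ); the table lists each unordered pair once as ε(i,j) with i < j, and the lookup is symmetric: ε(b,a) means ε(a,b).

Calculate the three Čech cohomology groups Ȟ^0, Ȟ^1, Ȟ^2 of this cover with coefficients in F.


nerve simplices:
  W12={x2} W14={x9} W23={x1} W34={x5}
C dims 4,4; δ0: rk 4, SNF 1^3·2
degree 0: 4−4−0 = 0 → Ȟ^0 ≅ 0
degree 1: 4−0−4 = 0 plus torsion [2] → Ȟ^1 ≅ Z/2
degree 2: 0−0−0 = 0 → Ȟ^2 ≅ 0

Ȟ^0 = 0; Ȟ^1 = Z/2; Ȟ^2 = 0


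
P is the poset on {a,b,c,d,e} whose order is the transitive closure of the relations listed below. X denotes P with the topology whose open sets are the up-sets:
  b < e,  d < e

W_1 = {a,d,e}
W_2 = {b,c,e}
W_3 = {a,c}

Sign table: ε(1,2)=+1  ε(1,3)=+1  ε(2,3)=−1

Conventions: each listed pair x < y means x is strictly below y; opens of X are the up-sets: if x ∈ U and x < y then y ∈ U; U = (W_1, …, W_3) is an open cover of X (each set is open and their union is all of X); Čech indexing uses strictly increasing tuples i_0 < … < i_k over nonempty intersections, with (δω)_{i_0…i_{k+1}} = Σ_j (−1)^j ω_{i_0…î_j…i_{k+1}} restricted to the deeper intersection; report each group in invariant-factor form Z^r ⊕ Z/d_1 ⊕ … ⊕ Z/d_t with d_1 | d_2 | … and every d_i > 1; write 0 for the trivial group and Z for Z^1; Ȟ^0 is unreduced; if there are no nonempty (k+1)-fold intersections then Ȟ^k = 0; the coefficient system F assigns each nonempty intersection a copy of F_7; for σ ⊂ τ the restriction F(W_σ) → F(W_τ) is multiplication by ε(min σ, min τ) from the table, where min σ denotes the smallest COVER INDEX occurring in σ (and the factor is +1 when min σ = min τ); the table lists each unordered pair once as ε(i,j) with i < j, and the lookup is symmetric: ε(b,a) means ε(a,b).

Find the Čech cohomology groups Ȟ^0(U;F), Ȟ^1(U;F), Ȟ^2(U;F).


cover nerve:
  W12={e} W13={a} W23={c}
C dims 3,3; δ0: rk_F7 3
Ȟ^0: (3−3)−0=0 ⇒ 0
Ȟ^1: (3−0)−3=0 ⇒ 0
Ȟ^2: (0−0)−0=0 ⇒ 0

Ȟ^0(U;F) ≅ 0, Ȟ^1(U;F) ≅ 0 and Ȟ^2(U;F) ≅ 0


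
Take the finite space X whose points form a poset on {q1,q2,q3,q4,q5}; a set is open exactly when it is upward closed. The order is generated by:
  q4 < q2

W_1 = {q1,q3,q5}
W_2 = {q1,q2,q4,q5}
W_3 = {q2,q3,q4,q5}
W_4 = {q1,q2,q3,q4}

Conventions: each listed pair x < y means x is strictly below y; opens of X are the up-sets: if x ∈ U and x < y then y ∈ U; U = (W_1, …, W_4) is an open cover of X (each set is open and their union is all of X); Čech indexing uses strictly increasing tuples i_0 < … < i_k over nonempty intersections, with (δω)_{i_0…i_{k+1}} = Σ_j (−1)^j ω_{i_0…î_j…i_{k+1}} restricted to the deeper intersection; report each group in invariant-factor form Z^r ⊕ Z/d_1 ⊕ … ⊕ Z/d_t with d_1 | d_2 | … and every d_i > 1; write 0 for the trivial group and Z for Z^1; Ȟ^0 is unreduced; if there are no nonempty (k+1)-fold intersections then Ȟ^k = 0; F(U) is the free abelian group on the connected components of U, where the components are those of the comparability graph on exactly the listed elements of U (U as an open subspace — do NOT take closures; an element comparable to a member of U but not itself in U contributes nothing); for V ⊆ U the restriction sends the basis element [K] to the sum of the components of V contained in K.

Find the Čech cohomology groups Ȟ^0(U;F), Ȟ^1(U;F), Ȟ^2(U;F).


Ȟ^0 = Z^4,  Ȟ^1 = 0,  Ȟ^2 = 0

nonempty intersections:
  W12={q1,q5} W13={q3,q5} W14={q1,q3} W23={q2,q4,q5} W24={q1,q2,q4} W34={q2,q3,q4}
  W123={q5} W124={q1} W134={q3} W234={q2,q4}
components per intersection:
  W1: {q1} {q3} {q5}
  W2: {q1} {q2,q4} {q5}
  W3: {q2,q4} {q3} {q5}
  W4: {q1} {q2,q4} {q3}
  W12: {q1} {q5}
  W13: {q3} {q5}
  W14: {q1} {q3}
  W23: {q2,q4} {q5}
  W24: {q1} {q2,q4}
  W34: {q2,q4} {q3}
  W123: {q5}
  W124: {q1}
  W134: {q3}
  W234: {q2,q4}
C dims 12,12,4; δ0: rk 8, SNF 1^8; δ1: rk 4, SNF 1^4
Ȟ^0: (12−8)−0=4 ⇒ Z^4
Ȟ^1: (12−4)−8=0 ⇒ 0
Ȟ^2: (4−0)−4=0 ⇒ 0


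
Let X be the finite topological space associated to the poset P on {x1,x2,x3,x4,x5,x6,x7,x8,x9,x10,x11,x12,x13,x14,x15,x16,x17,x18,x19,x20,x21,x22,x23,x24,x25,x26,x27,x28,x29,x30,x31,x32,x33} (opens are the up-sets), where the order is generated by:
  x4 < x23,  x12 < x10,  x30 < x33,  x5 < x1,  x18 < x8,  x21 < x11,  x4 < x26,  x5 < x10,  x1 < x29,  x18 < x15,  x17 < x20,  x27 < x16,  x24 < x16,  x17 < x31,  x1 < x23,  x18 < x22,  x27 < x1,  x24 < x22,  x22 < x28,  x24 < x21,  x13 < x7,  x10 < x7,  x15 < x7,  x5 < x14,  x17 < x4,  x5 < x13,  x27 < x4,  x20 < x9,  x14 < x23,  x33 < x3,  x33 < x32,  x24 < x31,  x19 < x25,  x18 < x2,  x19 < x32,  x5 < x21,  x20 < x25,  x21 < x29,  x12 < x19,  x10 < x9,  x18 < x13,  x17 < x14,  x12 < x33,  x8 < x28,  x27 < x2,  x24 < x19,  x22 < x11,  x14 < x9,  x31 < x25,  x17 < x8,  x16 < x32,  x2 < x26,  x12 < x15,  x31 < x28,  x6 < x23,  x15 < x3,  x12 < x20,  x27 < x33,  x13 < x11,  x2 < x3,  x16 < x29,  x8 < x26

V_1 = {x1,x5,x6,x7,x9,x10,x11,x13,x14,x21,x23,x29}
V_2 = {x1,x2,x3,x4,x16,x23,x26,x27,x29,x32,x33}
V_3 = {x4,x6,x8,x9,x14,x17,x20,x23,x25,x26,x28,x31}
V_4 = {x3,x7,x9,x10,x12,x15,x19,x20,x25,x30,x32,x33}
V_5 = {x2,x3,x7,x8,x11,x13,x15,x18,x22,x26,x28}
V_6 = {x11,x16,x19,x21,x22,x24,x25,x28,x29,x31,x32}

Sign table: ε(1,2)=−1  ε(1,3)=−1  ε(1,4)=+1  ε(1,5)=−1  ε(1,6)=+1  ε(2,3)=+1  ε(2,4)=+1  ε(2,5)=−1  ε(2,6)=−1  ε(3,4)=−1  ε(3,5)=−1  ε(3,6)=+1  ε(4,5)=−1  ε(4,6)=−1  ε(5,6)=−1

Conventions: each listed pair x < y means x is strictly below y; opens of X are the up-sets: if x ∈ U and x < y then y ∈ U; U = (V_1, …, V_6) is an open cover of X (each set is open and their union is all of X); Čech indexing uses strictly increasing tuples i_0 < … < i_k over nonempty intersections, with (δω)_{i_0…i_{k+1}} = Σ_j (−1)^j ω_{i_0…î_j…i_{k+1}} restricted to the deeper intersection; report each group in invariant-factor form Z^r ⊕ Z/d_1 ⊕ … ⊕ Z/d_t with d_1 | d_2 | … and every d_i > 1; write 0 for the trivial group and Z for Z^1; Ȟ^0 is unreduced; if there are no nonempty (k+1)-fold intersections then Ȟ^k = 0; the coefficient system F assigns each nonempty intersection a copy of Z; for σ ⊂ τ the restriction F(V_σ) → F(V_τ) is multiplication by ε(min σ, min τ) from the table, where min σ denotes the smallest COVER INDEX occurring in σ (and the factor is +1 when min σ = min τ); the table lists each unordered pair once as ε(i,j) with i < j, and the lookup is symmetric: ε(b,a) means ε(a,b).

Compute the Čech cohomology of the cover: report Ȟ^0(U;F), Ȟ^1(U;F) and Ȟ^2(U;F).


Ȟ^0 ≅ 0; Ȟ^1 ≅ Z/2; Ȟ^2 ≅ Z

nonempty overlaps:
  V12={x1,x23,x29} V13={x6,x9,x14,x23} V14={x7,x9,x10} V15={x7,x11,x13} V16={x11,x21,x29} V23={x4,x23,x26} V24={x3,x32,x33} V25={x2,x3,x26} V26={x16,x29,x32} V34={x9,x20,x25} V35={x8,x26,x28} V36={x25,x28,x31} V45={x3,x7,x15} V46={x19,x25,x32} V56={x11,x22,x28}
  V123={x23} V126={x29} V134={x9} V145={x7} V156={x11} V235={x26} V245={x3} V246={x32} V346={x25} V356={x28}
C dims 6,15,10; δ0: rk 6, SNF 1^5·2; δ1: rk 9, SNF 1^9
degree 0: 6−6−0 = 0 → Ȟ^0 ≅ 0
degree 1: 15−9−6 = 0 plus torsion [2] → Ȟ^1 ≅ Z/2
degree 2: 10−0−9 = 1 → Ȟ^2 ≅ Z


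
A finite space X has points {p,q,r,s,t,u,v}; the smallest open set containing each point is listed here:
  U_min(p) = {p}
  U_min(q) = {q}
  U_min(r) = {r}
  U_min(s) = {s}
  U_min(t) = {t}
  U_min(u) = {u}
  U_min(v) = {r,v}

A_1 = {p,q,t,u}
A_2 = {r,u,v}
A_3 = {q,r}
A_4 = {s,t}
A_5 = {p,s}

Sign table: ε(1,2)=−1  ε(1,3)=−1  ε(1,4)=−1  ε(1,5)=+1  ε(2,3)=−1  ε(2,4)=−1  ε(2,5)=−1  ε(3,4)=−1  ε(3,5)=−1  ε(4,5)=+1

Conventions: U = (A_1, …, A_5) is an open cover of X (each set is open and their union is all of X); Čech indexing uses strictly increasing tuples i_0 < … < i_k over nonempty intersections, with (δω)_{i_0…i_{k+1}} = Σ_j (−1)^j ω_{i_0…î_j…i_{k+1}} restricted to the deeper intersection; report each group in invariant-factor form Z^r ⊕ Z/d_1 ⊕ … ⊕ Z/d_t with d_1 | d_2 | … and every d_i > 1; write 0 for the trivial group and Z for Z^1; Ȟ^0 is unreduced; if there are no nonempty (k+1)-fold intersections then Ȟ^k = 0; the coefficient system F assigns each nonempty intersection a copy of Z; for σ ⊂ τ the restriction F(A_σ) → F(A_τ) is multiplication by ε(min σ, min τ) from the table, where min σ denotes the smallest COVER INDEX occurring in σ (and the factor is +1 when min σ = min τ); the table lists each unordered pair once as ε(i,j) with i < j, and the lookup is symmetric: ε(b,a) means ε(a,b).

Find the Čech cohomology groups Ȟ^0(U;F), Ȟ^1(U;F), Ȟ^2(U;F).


nerve of the cover:
  A12={u} A13={q} A14={t} A15={p} A23={r} A45={s}
C dims 5,6; δ0: rk 5, SNF 1^4·2
Ȟ^0 = (5 − 5) − 0 = 0, so Ȟ^0 ≅ 0
Ȟ^1 = (6 − 0) − 5 = 1 plus torsion [2], so Ȟ^1 ≅ Z ⊕ Z/2
Ȟ^2 = (0 − 0) − 0 = 0, so Ȟ^2 ≅ 0

Ȟ^0 ≅ 0; Ȟ^1 ≅ Z ⊕ Z/2; Ȟ^2 ≅ 0


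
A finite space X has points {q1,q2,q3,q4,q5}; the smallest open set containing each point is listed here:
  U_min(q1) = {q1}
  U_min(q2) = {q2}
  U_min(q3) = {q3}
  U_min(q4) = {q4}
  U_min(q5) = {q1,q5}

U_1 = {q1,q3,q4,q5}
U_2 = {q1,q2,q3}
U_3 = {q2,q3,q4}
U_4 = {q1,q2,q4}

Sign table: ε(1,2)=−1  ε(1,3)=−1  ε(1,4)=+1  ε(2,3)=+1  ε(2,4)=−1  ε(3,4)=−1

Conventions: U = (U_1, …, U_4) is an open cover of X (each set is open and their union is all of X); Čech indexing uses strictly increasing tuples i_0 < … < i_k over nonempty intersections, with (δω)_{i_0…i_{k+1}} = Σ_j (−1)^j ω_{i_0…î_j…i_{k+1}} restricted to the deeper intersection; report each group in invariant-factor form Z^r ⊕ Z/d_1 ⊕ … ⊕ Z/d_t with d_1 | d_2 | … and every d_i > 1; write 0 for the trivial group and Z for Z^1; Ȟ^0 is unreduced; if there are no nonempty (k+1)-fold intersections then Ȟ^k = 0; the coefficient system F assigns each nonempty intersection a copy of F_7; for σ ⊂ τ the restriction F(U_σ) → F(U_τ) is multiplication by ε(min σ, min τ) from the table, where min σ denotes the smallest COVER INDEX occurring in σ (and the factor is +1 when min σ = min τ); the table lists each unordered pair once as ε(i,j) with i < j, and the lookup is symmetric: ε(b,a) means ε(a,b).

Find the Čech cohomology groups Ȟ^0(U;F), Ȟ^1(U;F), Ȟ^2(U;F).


Ȟ^0 ≅ Z/7,  Ȟ^1 ≅ 0,  Ȟ^2 ≅ Z/7

nonempty intersections:
  U12={q1,q3} U13={q3,q4} U14={q1,q4} U23={q2,q3} U24={q1,q2} U34={q2,q4}
  U123={q3} U124={q1} U134={q4} U234={q2}
C dims 4,6,4; δ0: rk_F7 3; δ1: rk_F7 3
Ȟ^0: (4−3)−0=1 ⇒ Z/7
Ȟ^1: (6−3)−3=0 ⇒ 0
Ȟ^2: (4−0)−3=1 ⇒ Z/7


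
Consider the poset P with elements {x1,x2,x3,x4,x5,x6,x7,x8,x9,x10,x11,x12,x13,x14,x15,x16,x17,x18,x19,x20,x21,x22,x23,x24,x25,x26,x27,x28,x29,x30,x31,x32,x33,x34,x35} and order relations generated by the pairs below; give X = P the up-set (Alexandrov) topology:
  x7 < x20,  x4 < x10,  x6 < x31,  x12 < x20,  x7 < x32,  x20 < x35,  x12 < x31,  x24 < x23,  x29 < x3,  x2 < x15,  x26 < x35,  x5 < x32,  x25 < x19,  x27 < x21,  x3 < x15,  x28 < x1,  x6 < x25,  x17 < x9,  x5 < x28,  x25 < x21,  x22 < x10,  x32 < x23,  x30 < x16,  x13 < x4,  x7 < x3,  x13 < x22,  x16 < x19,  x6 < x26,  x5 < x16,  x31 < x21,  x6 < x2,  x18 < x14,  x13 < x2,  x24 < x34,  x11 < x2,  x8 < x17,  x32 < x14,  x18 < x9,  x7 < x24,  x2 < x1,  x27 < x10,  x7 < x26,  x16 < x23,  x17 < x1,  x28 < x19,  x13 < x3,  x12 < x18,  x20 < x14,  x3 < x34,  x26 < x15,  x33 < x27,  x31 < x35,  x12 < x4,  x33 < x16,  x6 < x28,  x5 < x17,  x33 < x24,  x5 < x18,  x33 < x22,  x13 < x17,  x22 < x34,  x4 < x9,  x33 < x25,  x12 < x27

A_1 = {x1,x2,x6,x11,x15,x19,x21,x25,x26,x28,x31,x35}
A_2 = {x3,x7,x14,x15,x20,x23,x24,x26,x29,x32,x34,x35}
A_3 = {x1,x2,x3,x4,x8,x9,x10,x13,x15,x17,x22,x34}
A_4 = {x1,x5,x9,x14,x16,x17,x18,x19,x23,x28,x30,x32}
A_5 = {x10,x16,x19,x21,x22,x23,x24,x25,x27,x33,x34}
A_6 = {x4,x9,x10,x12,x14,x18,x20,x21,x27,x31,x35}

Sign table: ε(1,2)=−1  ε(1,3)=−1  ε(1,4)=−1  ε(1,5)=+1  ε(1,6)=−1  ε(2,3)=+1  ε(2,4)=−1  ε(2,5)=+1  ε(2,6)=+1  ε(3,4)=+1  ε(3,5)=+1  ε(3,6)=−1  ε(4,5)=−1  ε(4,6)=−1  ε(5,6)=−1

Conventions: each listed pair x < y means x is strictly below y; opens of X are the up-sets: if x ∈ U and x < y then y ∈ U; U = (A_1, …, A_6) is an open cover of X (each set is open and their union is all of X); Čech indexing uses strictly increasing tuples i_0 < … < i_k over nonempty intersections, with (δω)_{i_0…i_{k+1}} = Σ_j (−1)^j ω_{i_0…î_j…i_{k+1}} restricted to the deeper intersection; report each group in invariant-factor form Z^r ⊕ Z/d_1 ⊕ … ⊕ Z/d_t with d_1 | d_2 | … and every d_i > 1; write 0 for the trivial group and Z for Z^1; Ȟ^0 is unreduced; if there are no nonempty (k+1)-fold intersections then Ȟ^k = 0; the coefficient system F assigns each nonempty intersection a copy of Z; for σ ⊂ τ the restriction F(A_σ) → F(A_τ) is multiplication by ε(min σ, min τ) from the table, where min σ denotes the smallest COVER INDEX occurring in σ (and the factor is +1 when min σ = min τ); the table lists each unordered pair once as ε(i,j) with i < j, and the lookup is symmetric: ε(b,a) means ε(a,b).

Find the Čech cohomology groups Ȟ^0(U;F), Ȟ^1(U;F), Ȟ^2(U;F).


cover nerve:
  A12={x15,x26,x35} A13={x1,x2,x15} A14={x1,x19,x28} A15={x19,x21,x25} A16={x21,x31,x35} A23={x3,x15,x34} A24={x14,x23,x32} A25={x23,x24,x34} A26={x14,x20,x35} A34={x1,x9,x17} A35={x10,x22,x34} A36={x4,x9,x10} A45={x16,x19,x23} A46={x9,x14,x18} A56={x10,x21,x27}
  A123={x15} A126={x35} A134={x1} A145={x19} A156={x21} A235={x34} A245={x23} A246={x14} A346={x9} A356={x10}
C dims 6,15,10; δ0: rk 6, SNF 1^5·2; δ1: rk 9, SNF 1^9
Ȟ^0: (6−6)−0=0 ⇒ 0
Ȟ^1: (15−9)−6=0 plus torsion [2] ⇒ Z/2
Ȟ^2: (10−0)−9=1 ⇒ Z

Ȟ^0 ≅ 0, Ȟ^1 ≅ Z/2, Ȟ^2 ≅ Z


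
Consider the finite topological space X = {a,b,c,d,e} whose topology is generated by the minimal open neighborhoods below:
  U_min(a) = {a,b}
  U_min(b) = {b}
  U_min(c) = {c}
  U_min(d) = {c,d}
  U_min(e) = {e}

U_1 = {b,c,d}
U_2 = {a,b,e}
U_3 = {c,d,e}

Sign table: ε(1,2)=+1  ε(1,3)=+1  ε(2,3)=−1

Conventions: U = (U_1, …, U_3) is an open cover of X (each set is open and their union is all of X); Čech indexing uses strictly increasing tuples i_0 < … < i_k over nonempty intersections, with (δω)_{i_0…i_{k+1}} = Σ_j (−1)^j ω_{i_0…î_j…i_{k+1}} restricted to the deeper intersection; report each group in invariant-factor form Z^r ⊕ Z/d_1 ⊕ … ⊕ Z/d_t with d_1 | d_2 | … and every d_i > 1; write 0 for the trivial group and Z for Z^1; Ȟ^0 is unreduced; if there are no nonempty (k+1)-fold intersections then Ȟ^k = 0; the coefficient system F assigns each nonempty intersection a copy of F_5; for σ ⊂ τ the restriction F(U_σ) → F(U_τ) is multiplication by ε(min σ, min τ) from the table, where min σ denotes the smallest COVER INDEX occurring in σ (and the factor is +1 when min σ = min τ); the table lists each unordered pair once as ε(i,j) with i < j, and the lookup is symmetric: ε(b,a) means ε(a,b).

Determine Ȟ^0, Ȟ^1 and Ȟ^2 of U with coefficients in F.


intersection data:
  U12={b} U13={c,d} U23={e}
C dims 3,3; δ0: rk_F5 3
Ȟ^0 = (3 − 3) − 0 = 0, so Ȟ^0 ≅ 0
Ȟ^1 = (3 − 0) − 3 = 0, so Ȟ^1 ≅ 0
Ȟ^2 = (0 − 0) − 0 = 0, so Ȟ^2 ≅ 0

Ȟ^0 = 0, Ȟ^1 = 0, Ȟ^2 = 0


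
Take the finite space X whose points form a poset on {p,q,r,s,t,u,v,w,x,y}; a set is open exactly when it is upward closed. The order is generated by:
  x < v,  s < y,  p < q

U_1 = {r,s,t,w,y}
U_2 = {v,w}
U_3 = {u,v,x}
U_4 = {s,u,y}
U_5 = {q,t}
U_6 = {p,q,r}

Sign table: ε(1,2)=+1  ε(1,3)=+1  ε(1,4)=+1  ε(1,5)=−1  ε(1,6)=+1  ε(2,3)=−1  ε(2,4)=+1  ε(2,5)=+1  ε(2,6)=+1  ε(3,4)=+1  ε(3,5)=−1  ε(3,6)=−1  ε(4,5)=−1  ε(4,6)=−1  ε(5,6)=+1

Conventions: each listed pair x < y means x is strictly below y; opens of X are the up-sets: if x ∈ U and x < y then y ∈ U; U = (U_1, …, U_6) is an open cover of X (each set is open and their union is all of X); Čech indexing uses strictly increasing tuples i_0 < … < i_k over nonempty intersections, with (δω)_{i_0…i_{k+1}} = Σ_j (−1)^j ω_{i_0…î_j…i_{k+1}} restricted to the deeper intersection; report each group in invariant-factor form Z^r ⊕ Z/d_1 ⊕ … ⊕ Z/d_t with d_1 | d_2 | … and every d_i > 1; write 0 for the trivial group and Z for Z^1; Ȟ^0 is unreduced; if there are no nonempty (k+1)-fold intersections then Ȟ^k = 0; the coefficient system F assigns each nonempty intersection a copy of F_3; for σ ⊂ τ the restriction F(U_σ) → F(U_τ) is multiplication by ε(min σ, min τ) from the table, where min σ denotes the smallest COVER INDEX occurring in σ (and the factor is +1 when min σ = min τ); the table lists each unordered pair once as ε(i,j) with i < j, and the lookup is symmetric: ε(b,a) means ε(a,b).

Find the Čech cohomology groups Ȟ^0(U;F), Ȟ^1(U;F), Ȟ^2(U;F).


nerve of the cover:
  U12={w} U14={s,y} U15={t} U16={r} U23={v} U34={u} U56={q}
C dims 6,7; δ0: rk_F3 6
Ȟ^0 = (6 − 6) − 0 = 0, so Ȟ^0 ≅ 0
Ȟ^1 = (7 − 0) − 6 = 1, so Ȟ^1 ≅ Z/3
Ȟ^2 = (0 − 0) − 0 = 0, so Ȟ^2 ≅ 0

Ȟ^0(U;F) ≅ 0,  Ȟ^1(U;F) ≅ Z/3,  Ȟ^2(U;F) ≅ 0


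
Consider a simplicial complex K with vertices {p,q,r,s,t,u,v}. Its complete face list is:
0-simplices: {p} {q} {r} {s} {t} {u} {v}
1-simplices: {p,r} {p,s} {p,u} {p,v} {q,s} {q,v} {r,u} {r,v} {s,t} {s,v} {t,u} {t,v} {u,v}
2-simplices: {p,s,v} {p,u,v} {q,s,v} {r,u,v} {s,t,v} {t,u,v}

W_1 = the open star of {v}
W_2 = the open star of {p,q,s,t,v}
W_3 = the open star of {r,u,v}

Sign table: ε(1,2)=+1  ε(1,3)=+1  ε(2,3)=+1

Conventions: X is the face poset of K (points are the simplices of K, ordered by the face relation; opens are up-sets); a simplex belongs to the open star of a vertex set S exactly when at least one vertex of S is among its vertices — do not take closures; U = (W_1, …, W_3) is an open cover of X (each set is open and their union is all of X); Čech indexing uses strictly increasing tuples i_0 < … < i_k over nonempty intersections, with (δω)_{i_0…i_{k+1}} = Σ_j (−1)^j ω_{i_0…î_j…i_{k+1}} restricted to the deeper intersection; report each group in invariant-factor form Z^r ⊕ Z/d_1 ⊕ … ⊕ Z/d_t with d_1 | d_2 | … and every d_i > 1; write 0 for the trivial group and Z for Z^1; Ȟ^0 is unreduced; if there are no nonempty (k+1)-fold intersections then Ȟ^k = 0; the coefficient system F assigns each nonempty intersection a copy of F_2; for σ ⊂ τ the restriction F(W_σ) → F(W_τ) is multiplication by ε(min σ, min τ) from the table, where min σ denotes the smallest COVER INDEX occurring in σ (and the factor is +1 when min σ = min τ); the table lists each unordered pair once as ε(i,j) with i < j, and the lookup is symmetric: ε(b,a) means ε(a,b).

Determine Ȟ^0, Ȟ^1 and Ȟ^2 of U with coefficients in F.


Ȟ^0 ≅ Z/2, Ȟ^1 ≅ 0 and Ȟ^2 ≅ 0

nonempty overlaps:
  W1={{v},{p,v},{q,v},{r,v},{s,v},{t,v},{u,v},{p,s,v},{p,u,v},{q,s,v},{r,u,v},{s,t,v},{t,u,v}} W2={{p},{q},{s},{t},{v},{p,r},{p,s},{p,u},{p,v},{q,s},{q,v},{r,v},{s,t},{s,v},{t,u},{t,v},{u,v},{p,s,v},{p,u,v},{q,s,v},{r,u,v},{s,t,v},{t,u,v}} W3={{r},{u},{v},{p,r},{p,u},{p,v},{q,v},{r,u},{r,v},{s,v},{t,u},{t,v},{u,v},{p,s,v},{p,u,v},{q,s,v},{r,u,v},{s,t,v},{t,u,v}}
  W12={{v},{p,v},{q,v},{r,v},{s,v},{t,v},{u,v},{p,s,v},{p,u,v},{q,s,v},{r,u,v},{s,t,v},{t,u,v}} W13={{v},{p,v},{q,v},{r,v},{s,v},{t,v},{u,v},{p,s,v},{p,u,v},{q,s,v},{r,u,v},{s,t,v},{t,u,v}} W23={{v},{p,r},{p,u},{p,v},{q,v},{r,v},{s,v},{t,u},{t,v},{u,v},{p,s,v},{p,u,v},{q,s,v},{r,u,v},{s,t,v},{t,u,v}}
  W123={{v},{p,v},{q,v},{r,v},{s,v},{t,v},{u,v},{p,s,v},{p,u,v},{q,s,v},{r,u,v},{s,t,v},{t,u,v}}
C dims 3,3,1; δ0: rk_F2 2; δ1: rk_F2 1
degree 0: 3−2−0 = 1 → Ȟ^0 ≅ Z/2
degree 1: 3−1−2 = 0 → Ȟ^1 ≅ 0
degree 2: 1−0−1 = 0 → Ȟ^2 ≅ 0


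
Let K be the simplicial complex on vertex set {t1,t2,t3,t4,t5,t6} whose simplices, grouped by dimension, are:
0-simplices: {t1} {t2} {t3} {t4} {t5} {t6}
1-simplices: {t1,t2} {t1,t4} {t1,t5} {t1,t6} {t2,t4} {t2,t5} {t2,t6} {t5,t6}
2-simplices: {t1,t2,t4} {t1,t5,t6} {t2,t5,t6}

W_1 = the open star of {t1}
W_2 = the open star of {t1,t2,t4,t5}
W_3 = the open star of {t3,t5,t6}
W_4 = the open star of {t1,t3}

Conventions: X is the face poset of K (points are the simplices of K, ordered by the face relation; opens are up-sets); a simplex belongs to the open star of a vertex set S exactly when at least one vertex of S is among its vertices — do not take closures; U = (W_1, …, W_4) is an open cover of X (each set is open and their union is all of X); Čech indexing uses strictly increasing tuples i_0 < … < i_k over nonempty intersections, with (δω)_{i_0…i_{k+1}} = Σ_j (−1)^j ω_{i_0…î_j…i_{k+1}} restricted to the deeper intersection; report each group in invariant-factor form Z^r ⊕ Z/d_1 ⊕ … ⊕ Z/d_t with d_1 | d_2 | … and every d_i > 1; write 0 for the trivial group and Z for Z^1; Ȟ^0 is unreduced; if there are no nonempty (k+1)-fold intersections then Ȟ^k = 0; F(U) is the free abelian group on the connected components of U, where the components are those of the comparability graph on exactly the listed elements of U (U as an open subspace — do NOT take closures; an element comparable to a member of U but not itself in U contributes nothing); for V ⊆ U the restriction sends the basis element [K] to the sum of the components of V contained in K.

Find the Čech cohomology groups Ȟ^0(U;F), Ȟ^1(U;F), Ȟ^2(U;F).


nonempty intersections:
  W1={{t1},{t1,t2},{t1,t4},{t1,t5},{t1,t6},{t1,t2,t4},{t1,t5,t6}} W2={{t1},{t2},{t4},{t5},{t1,t2},{t1,t4},{t1,t5},{t1,t6},{t2,t4},{t2,t5},{t2,t6},{t5,t6},{t1,t2,t4},{t1,t5,t6},{t2,t5,t6}} W3={{t3},{t5},{t6},{t1,t5},{t1,t6},{t2,t5},{t2,t6},{t5,t6},{t1,t5,t6},{t2,t5,t6}} W4={{t1},{t3},{t1,t2},{t1,t4},{t1,t5},{t1,t6},{t1,t2,t4},{t1,t5,t6}}
  W12={{t1},{t1,t2},{t1,t4},{t1,t5},{t1,t6},{t1,t2,t4},{t1,t5,t6}} W13={{t1,t5},{t1,t6},{t1,t5,t6}} W14={{t1},{t1,t2},{t1,t4},{t1,t5},{t1,t6},{t1,t2,t4},{t1,t5,t6}} W23={{t5},{t1,t5},{t1,t6},{t2,t5},{t2,t6},{t5,t6},{t1,t5,t6},{t2,t5,t6}} W24={{t1},{t1,t2},{t1,t4},{t1,t5},{t1,t6},{t1,t2,t4},{t1,t5,t6}} W34={{t3},{t1,t5},{t1,t6},{t1,t5,t6}}
  W123={{t1,t5},{t1,t6},{t1,t5,t6}} W124={{t1},{t1,t2},{t1,t4},{t1,t5},{t1,t6},{t1,t2,t4},{t1,t5,t6}} W134={{t1,t5},{t1,t6},{t1,t5,t6}} W234={{t1,t5},{t1,t6},{t1,t5,t6}}
  W1234={{t1,t5},{t1,t6},{t1,t5,t6}}
components per intersection:
  W1: {{t1},{t1,t2},{t1,t4},{t1,t5},{t1,t6},{t1,t2,t4},{t1,t5,t6}}
  W2: {{t1},{t2},{t4},{t5},{t1,t2},{t1,t4},{t1,t5},{t1,t6},{t2,t4},{t2,t5},{t2,t6},{t5,t6},{t1,t2,t4},{t1,t5,t6},{t2,t5,t6}}
  W3: {{t3}} {{t5},{t6},{t1,t5},{t1,t6},{t2,t5},{t2,t6},{t5,t6},{t1,t5,t6},{t2,t5,t6}}
  W4: {{t1},{t1,t2},{t1,t4},{t1,t5},{t1,t6},{t1,t2,t4},{t1,t5,t6}} {{t3}}
  W12: {{t1},{t1,t2},{t1,t4},{t1,t5},{t1,t6},{t1,t2,t4},{t1,t5,t6}}
  W13: {{t1,t5},{t1,t6},{t1,t5,t6}}
  W14: {{t1},{t1,t2},{t1,t4},{t1,t5},{t1,t6},{t1,t2,t4},{t1,t5,t6}}
  W23: {{t5},{t1,t5},{t1,t6},{t2,t5},{t2,t6},{t5,t6},{t1,t5,t6},{t2,t5,t6}}
  W24: {{t1},{t1,t2},{t1,t4},{t1,t5},{t1,t6},{t1,t2,t4},{t1,t5,t6}}
  W34: {{t3}} {{t1,t5},{t1,t6},{t1,t5,t6}}
  W123: {{t1,t5},{t1,t6},{t1,t5,t6}}
  W124: {{t1},{t1,t2},{t1,t4},{t1,t5},{t1,t6},{t1,t2,t4},{t1,t5,t6}}
  W134: {{t1,t5},{t1,t6},{t1,t5,t6}}
  W234: {{t1,t5},{t1,t6},{t1,t5,t6}}
  W1234: {{t1,t5},{t1,t6},{t1,t5,t6}}
C dims 6,7,4,1; δ0: rk 4, SNF 1^4; δ1: rk 3, SNF 1^3; δ2: rk 1, SNF 1^1
Ȟ^0: (6−4)−0=2 ⇒ Z^2
Ȟ^1: (7−3)−4=0 ⇒ 0
Ȟ^2: (4−1)−3=0 ⇒ 0

Ȟ^0(U;F) ≅ Z^2; Ȟ^1(U;F) ≅ 0; Ȟ^2(U;F) ≅ 0


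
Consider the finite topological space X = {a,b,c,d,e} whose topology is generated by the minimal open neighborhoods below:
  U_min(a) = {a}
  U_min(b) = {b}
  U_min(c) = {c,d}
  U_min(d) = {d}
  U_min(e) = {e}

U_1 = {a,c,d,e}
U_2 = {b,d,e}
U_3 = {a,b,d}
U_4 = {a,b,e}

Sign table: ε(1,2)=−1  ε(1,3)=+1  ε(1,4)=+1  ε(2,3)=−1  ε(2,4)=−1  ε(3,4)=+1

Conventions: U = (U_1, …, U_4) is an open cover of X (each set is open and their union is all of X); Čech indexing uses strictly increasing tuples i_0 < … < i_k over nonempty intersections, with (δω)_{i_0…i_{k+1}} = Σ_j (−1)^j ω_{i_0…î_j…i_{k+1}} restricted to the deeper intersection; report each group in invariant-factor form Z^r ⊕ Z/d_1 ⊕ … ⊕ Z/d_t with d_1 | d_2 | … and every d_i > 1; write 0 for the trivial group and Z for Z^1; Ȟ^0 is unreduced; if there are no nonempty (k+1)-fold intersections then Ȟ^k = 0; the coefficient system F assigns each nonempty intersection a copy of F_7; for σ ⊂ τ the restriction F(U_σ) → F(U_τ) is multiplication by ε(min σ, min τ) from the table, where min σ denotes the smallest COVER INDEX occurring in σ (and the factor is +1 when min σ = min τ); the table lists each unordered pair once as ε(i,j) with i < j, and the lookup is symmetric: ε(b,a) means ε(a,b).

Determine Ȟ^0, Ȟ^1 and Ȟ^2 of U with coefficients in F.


nonempty intersections:
  U12={d,e} U13={a,d} U14={a,e} U23={b,d} U24={b,e} U34={a,b}
  U123={d} U124={e} U134={a} U234={b}
C dims 4,6,4; δ0: rk_F7 3; δ1: rk_F7 3
Ȟ^0: (4−3)−0=1 ⇒ Z/7
Ȟ^1: (6−3)−3=0 ⇒ 0
Ȟ^2: (4−0)−3=1 ⇒ Z/7

Ȟ^0 ≅ Z/7, Ȟ^1 ≅ 0 and Ȟ^2 ≅ Z/7


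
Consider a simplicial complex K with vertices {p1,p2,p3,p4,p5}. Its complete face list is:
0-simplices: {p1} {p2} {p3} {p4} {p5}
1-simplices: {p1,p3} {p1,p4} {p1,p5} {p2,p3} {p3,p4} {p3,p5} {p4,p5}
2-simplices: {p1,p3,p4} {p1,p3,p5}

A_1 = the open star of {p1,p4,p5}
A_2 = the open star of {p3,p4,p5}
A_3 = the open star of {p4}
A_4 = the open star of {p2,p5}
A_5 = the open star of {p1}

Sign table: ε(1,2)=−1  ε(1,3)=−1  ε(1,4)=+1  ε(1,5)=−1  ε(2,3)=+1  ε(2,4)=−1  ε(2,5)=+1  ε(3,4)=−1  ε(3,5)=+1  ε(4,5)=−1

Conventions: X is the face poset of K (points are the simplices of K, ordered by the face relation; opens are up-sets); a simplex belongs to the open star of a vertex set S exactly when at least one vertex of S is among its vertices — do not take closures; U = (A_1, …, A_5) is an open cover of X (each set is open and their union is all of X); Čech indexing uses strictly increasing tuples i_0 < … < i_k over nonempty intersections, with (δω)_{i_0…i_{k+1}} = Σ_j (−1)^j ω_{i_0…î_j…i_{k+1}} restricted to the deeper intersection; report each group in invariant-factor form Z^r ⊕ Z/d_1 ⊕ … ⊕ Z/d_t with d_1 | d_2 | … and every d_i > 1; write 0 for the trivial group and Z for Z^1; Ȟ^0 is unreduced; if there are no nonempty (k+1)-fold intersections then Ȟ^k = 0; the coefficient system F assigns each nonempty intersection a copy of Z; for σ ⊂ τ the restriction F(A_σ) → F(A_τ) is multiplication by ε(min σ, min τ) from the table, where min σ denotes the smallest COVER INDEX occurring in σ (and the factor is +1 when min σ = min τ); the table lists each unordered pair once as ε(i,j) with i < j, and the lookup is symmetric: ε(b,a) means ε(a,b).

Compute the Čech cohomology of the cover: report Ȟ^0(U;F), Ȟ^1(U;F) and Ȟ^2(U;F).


nerve of the cover:
  A1={{p1},{p4},{p5},{p1,p3},{p1,p4},{p1,p5},{p3,p4},{p3,p5},{p4,p5},{p1,p3,p4},{p1,p3,p5}} A2={{p3},{p4},{p5},{p1,p3},{p1,p4},{p1,p5},{p2,p3},{p3,p4},{p3,p5},{p4,p5},{p1,p3,p4},{p1,p3,p5}} A3={{p4},{p1,p4},{p3,p4},{p4,p5},{p1,p3,p4}} A4={{p2},{p5},{p1,p5},{p2,p3},{p3,p5},{p4,p5},{p1,p3,p5}} A5={{p1},{p1,p3},{p1,p4},{p1,p5},{p1,p3,p4},{p1,p3,p5}}
  A12={{p4},{p5},{p1,p3},{p1,p4},{p1,p5},{p3,p4},{p3,p5},{p4,p5},{p1,p3,p4},{p1,p3,p5}} A13={{p4},{p1,p4},{p3,p4},{p4,p5},{p1,p3,p4}} A14={{p5},{p1,p5},{p3,p5},{p4,p5},{p1,p3,p5}} A15={{p1},{p1,p3},{p1,p4},{p1,p5},{p1,p3,p4},{p1,p3,p5}} A23={{p4},{p1,p4},{p3,p4},{p4,p5},{p1,p3,p4}} A24={{p5},{p1,p5},{p2,p3},{p3,p5},{p4,p5},{p1,p3,p5}} A25={{p1,p3},{p1,p4},{p1,p5},{p1,p3,p4},{p1,p3,p5}} A34={{p4,p5}} A35={{p1,p4},{p1,p3,p4}} A45={{p1,p5},{p1,p3,p5}}
  A123={{p4},{p1,p4},{p3,p4},{p4,p5},{p1,p3,p4}} A124={{p5},{p1,p5},{p3,p5},{p4,p5},{p1,p3,p5}} A125={{p1,p3},{p1,p4},{p1,p5},{p1,p3,p4},{p1,p3,p5}} A134={{p4,p5}} A135={{p1,p4},{p1,p3,p4}} A145={{p1,p5},{p1,p3,p5}} A234={{p4,p5}} A235={{p1,p4},{p1,p3,p4}} A245={{p1,p5},{p1,p3,p5}}
  A1234={{p4,p5}} A1235={{p1,p4},{p1,p3,p4}} A1245={{p1,p5},{p1,p3,p5}}
C dims 5,10,9,3; δ0: rk 4, SNF 1^4; δ1: rk 6, SNF 1^6; δ2: rk 3, SNF 1^3
Ȟ^0 = (5 − 4) − 0 = 1, so Ȟ^0 ≅ Z
Ȟ^1 = (10 − 6) − 4 = 0, so Ȟ^1 ≅ 0
Ȟ^2 = (9 − 3) − 6 = 0, so Ȟ^2 ≅ 0

Ȟ^0(U;F) ≅ Z,  Ȟ^1(U;F) ≅ 0,  Ȟ^2(U;F) ≅ 0
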